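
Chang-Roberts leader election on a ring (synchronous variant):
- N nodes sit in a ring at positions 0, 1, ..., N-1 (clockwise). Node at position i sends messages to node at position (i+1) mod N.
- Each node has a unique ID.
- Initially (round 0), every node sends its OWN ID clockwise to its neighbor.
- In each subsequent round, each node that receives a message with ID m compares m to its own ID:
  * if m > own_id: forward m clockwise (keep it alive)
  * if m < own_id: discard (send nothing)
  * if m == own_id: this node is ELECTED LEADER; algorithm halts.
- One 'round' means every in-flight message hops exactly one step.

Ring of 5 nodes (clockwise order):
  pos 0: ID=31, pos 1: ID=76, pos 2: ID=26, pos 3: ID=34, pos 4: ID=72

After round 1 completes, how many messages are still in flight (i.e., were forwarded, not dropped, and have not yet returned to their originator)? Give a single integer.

Round 1: pos1(id76) recv 31: drop; pos2(id26) recv 76: fwd; pos3(id34) recv 26: drop; pos4(id72) recv 34: drop; pos0(id31) recv 72: fwd
After round 1: 2 messages still in flight

Answer: 2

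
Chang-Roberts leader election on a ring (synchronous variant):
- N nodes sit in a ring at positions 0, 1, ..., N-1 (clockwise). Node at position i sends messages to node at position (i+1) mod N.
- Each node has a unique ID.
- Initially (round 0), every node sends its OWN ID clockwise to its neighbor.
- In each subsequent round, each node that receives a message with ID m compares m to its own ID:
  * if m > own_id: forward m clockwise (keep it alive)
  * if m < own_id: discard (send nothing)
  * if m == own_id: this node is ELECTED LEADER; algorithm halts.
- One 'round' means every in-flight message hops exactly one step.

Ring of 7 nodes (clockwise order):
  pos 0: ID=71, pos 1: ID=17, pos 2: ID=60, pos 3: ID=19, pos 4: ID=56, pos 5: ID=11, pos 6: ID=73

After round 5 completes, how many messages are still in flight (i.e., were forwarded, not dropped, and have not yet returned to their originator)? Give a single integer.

Round 1: pos1(id17) recv 71: fwd; pos2(id60) recv 17: drop; pos3(id19) recv 60: fwd; pos4(id56) recv 19: drop; pos5(id11) recv 56: fwd; pos6(id73) recv 11: drop; pos0(id71) recv 73: fwd
Round 2: pos2(id60) recv 71: fwd; pos4(id56) recv 60: fwd; pos6(id73) recv 56: drop; pos1(id17) recv 73: fwd
Round 3: pos3(id19) recv 71: fwd; pos5(id11) recv 60: fwd; pos2(id60) recv 73: fwd
Round 4: pos4(id56) recv 71: fwd; pos6(id73) recv 60: drop; pos3(id19) recv 73: fwd
Round 5: pos5(id11) recv 71: fwd; pos4(id56) recv 73: fwd
After round 5: 2 messages still in flight

Answer: 2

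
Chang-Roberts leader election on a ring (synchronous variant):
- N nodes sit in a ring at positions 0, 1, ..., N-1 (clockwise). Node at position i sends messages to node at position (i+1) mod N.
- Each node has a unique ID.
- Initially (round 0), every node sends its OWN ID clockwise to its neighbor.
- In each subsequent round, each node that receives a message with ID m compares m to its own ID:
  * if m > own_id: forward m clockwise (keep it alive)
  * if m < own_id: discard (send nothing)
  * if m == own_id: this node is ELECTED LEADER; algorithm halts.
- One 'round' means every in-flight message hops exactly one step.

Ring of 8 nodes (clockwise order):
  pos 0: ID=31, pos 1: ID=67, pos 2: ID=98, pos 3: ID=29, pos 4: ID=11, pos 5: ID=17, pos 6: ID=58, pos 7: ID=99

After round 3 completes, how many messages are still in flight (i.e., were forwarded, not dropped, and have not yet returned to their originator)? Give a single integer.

Round 1: pos1(id67) recv 31: drop; pos2(id98) recv 67: drop; pos3(id29) recv 98: fwd; pos4(id11) recv 29: fwd; pos5(id17) recv 11: drop; pos6(id58) recv 17: drop; pos7(id99) recv 58: drop; pos0(id31) recv 99: fwd
Round 2: pos4(id11) recv 98: fwd; pos5(id17) recv 29: fwd; pos1(id67) recv 99: fwd
Round 3: pos5(id17) recv 98: fwd; pos6(id58) recv 29: drop; pos2(id98) recv 99: fwd
After round 3: 2 messages still in flight

Answer: 2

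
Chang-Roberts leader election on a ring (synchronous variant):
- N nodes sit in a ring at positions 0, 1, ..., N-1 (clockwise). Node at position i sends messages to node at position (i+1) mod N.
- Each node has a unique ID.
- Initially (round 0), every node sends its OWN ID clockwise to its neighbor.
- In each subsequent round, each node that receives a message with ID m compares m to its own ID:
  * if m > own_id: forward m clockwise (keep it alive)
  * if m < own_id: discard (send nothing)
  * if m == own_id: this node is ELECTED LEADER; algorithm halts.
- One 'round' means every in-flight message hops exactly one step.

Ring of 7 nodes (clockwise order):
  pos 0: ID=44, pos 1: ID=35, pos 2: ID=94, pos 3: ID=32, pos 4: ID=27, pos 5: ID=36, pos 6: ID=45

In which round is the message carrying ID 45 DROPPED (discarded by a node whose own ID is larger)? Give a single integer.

Answer: 3

Derivation:
Round 1: pos1(id35) recv 44: fwd; pos2(id94) recv 35: drop; pos3(id32) recv 94: fwd; pos4(id27) recv 32: fwd; pos5(id36) recv 27: drop; pos6(id45) recv 36: drop; pos0(id44) recv 45: fwd
Round 2: pos2(id94) recv 44: drop; pos4(id27) recv 94: fwd; pos5(id36) recv 32: drop; pos1(id35) recv 45: fwd
Round 3: pos5(id36) recv 94: fwd; pos2(id94) recv 45: drop
Round 4: pos6(id45) recv 94: fwd
Round 5: pos0(id44) recv 94: fwd
Round 6: pos1(id35) recv 94: fwd
Round 7: pos2(id94) recv 94: ELECTED
Message ID 45 originates at pos 6; dropped at pos 2 in round 3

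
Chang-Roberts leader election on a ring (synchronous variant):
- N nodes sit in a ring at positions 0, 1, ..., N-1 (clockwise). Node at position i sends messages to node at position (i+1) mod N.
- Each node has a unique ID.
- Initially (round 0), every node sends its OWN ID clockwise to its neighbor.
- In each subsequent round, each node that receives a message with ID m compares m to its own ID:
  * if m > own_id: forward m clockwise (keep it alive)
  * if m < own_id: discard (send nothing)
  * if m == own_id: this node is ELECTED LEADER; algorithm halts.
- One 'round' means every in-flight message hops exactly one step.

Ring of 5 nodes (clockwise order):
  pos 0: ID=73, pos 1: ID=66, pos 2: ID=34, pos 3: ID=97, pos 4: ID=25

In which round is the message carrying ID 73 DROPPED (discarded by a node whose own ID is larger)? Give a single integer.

Round 1: pos1(id66) recv 73: fwd; pos2(id34) recv 66: fwd; pos3(id97) recv 34: drop; pos4(id25) recv 97: fwd; pos0(id73) recv 25: drop
Round 2: pos2(id34) recv 73: fwd; pos3(id97) recv 66: drop; pos0(id73) recv 97: fwd
Round 3: pos3(id97) recv 73: drop; pos1(id66) recv 97: fwd
Round 4: pos2(id34) recv 97: fwd
Round 5: pos3(id97) recv 97: ELECTED
Message ID 73 originates at pos 0; dropped at pos 3 in round 3

Answer: 3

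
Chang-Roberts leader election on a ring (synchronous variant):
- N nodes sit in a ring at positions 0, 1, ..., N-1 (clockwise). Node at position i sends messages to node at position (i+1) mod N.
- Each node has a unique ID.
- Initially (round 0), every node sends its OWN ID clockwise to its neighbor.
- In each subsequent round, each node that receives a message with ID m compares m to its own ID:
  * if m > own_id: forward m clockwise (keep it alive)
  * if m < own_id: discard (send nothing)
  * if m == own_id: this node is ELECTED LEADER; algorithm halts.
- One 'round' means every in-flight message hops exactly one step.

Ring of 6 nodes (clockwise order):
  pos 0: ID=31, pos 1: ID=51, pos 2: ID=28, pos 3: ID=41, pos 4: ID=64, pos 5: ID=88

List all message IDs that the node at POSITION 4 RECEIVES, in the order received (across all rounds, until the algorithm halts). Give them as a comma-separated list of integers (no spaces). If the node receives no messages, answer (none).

Round 1: pos1(id51) recv 31: drop; pos2(id28) recv 51: fwd; pos3(id41) recv 28: drop; pos4(id64) recv 41: drop; pos5(id88) recv 64: drop; pos0(id31) recv 88: fwd
Round 2: pos3(id41) recv 51: fwd; pos1(id51) recv 88: fwd
Round 3: pos4(id64) recv 51: drop; pos2(id28) recv 88: fwd
Round 4: pos3(id41) recv 88: fwd
Round 5: pos4(id64) recv 88: fwd
Round 6: pos5(id88) recv 88: ELECTED

Answer: 41,51,88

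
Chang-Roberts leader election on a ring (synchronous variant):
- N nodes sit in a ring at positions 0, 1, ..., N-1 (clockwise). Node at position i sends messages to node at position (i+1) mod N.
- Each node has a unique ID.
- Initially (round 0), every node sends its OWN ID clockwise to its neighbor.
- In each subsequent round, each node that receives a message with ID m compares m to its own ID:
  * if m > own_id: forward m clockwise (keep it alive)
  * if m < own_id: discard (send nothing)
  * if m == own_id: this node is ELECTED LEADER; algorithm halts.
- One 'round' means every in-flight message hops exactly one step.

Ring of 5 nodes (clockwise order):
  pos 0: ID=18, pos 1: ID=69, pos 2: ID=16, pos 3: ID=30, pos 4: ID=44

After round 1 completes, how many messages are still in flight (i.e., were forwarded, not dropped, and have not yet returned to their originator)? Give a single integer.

Round 1: pos1(id69) recv 18: drop; pos2(id16) recv 69: fwd; pos3(id30) recv 16: drop; pos4(id44) recv 30: drop; pos0(id18) recv 44: fwd
After round 1: 2 messages still in flight

Answer: 2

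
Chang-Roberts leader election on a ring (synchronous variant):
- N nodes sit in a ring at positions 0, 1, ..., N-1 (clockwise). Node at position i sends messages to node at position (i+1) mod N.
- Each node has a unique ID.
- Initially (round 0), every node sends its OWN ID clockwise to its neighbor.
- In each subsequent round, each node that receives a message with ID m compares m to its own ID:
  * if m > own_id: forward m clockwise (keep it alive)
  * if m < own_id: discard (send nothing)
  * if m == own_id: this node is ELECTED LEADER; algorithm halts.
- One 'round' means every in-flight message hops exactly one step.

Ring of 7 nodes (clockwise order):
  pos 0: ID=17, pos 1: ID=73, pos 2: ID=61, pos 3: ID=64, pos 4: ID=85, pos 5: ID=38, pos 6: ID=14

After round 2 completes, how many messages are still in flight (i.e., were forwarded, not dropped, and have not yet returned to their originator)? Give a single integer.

Answer: 3

Derivation:
Round 1: pos1(id73) recv 17: drop; pos2(id61) recv 73: fwd; pos3(id64) recv 61: drop; pos4(id85) recv 64: drop; pos5(id38) recv 85: fwd; pos6(id14) recv 38: fwd; pos0(id17) recv 14: drop
Round 2: pos3(id64) recv 73: fwd; pos6(id14) recv 85: fwd; pos0(id17) recv 38: fwd
After round 2: 3 messages still in flight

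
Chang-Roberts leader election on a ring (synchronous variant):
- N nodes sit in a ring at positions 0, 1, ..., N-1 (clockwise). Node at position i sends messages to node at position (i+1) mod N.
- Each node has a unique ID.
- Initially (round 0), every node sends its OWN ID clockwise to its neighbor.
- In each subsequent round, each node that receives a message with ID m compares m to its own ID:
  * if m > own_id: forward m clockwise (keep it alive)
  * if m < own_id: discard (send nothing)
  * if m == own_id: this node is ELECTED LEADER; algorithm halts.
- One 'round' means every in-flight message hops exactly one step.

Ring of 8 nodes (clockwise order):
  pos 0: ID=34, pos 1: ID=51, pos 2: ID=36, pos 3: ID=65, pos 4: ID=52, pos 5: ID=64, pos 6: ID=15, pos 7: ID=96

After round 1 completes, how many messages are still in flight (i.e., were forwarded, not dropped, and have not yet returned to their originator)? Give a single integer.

Answer: 4

Derivation:
Round 1: pos1(id51) recv 34: drop; pos2(id36) recv 51: fwd; pos3(id65) recv 36: drop; pos4(id52) recv 65: fwd; pos5(id64) recv 52: drop; pos6(id15) recv 64: fwd; pos7(id96) recv 15: drop; pos0(id34) recv 96: fwd
After round 1: 4 messages still in flight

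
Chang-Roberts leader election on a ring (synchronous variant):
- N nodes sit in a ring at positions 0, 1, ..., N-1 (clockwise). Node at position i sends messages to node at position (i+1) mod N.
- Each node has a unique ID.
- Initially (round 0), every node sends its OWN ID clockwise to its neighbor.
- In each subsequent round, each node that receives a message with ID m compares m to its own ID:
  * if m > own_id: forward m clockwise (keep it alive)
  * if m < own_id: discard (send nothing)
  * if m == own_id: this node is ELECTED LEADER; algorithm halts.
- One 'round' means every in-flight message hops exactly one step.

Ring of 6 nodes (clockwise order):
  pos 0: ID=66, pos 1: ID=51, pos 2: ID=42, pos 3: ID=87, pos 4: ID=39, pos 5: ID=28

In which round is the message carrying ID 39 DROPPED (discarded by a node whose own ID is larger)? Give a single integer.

Answer: 2

Derivation:
Round 1: pos1(id51) recv 66: fwd; pos2(id42) recv 51: fwd; pos3(id87) recv 42: drop; pos4(id39) recv 87: fwd; pos5(id28) recv 39: fwd; pos0(id66) recv 28: drop
Round 2: pos2(id42) recv 66: fwd; pos3(id87) recv 51: drop; pos5(id28) recv 87: fwd; pos0(id66) recv 39: drop
Round 3: pos3(id87) recv 66: drop; pos0(id66) recv 87: fwd
Round 4: pos1(id51) recv 87: fwd
Round 5: pos2(id42) recv 87: fwd
Round 6: pos3(id87) recv 87: ELECTED
Message ID 39 originates at pos 4; dropped at pos 0 in round 2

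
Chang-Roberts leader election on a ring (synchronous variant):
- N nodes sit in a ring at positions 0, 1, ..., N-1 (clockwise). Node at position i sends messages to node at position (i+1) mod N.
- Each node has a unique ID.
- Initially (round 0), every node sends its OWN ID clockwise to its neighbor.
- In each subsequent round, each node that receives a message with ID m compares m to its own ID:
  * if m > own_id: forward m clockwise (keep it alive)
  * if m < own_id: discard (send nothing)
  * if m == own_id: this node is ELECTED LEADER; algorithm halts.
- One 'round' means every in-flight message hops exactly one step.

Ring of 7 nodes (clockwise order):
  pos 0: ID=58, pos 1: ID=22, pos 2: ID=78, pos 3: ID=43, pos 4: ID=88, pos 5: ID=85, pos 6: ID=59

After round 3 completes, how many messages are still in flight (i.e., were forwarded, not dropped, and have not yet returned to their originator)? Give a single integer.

Round 1: pos1(id22) recv 58: fwd; pos2(id78) recv 22: drop; pos3(id43) recv 78: fwd; pos4(id88) recv 43: drop; pos5(id85) recv 88: fwd; pos6(id59) recv 85: fwd; pos0(id58) recv 59: fwd
Round 2: pos2(id78) recv 58: drop; pos4(id88) recv 78: drop; pos6(id59) recv 88: fwd; pos0(id58) recv 85: fwd; pos1(id22) recv 59: fwd
Round 3: pos0(id58) recv 88: fwd; pos1(id22) recv 85: fwd; pos2(id78) recv 59: drop
After round 3: 2 messages still in flight

Answer: 2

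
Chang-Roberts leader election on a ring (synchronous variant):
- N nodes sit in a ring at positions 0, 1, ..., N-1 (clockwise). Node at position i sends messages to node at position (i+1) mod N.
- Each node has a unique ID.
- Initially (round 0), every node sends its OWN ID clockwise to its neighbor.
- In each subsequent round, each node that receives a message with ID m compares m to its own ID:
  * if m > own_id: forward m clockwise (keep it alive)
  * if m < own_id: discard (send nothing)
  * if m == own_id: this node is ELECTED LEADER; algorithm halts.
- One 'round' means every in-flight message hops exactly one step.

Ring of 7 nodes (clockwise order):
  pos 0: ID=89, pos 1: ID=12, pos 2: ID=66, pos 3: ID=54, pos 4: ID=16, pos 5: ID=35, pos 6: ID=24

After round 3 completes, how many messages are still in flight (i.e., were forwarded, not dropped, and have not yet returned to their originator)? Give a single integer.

Round 1: pos1(id12) recv 89: fwd; pos2(id66) recv 12: drop; pos3(id54) recv 66: fwd; pos4(id16) recv 54: fwd; pos5(id35) recv 16: drop; pos6(id24) recv 35: fwd; pos0(id89) recv 24: drop
Round 2: pos2(id66) recv 89: fwd; pos4(id16) recv 66: fwd; pos5(id35) recv 54: fwd; pos0(id89) recv 35: drop
Round 3: pos3(id54) recv 89: fwd; pos5(id35) recv 66: fwd; pos6(id24) recv 54: fwd
After round 3: 3 messages still in flight

Answer: 3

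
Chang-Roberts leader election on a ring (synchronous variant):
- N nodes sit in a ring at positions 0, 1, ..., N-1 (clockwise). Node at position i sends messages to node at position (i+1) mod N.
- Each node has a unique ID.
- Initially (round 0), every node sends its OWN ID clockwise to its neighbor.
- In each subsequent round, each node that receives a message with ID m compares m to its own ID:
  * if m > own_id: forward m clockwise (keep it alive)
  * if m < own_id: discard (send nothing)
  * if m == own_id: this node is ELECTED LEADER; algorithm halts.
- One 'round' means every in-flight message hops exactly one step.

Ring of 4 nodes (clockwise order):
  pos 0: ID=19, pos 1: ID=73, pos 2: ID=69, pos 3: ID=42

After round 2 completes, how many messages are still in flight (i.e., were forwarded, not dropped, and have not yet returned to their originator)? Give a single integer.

Round 1: pos1(id73) recv 19: drop; pos2(id69) recv 73: fwd; pos3(id42) recv 69: fwd; pos0(id19) recv 42: fwd
Round 2: pos3(id42) recv 73: fwd; pos0(id19) recv 69: fwd; pos1(id73) recv 42: drop
After round 2: 2 messages still in flight

Answer: 2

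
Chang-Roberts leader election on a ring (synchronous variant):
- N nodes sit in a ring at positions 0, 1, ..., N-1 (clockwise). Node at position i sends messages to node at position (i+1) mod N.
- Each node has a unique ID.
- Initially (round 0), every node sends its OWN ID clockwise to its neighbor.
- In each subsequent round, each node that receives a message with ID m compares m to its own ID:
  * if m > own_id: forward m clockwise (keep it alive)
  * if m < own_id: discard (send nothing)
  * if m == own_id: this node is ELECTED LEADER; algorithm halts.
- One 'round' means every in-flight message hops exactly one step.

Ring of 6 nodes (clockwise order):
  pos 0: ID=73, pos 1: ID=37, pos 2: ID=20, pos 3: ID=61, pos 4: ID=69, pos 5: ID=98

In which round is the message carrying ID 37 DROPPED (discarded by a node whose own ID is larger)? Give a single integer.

Answer: 2

Derivation:
Round 1: pos1(id37) recv 73: fwd; pos2(id20) recv 37: fwd; pos3(id61) recv 20: drop; pos4(id69) recv 61: drop; pos5(id98) recv 69: drop; pos0(id73) recv 98: fwd
Round 2: pos2(id20) recv 73: fwd; pos3(id61) recv 37: drop; pos1(id37) recv 98: fwd
Round 3: pos3(id61) recv 73: fwd; pos2(id20) recv 98: fwd
Round 4: pos4(id69) recv 73: fwd; pos3(id61) recv 98: fwd
Round 5: pos5(id98) recv 73: drop; pos4(id69) recv 98: fwd
Round 6: pos5(id98) recv 98: ELECTED
Message ID 37 originates at pos 1; dropped at pos 3 in round 2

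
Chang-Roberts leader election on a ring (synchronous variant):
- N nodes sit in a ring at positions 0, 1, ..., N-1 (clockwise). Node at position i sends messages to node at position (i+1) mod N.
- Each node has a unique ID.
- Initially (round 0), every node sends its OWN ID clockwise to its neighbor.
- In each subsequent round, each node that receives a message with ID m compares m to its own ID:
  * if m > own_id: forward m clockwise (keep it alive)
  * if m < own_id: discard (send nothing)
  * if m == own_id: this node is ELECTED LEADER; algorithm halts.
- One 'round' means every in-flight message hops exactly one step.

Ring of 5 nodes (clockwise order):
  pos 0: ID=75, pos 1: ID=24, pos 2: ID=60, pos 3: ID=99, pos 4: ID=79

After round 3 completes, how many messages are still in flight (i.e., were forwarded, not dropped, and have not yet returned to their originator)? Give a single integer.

Round 1: pos1(id24) recv 75: fwd; pos2(id60) recv 24: drop; pos3(id99) recv 60: drop; pos4(id79) recv 99: fwd; pos0(id75) recv 79: fwd
Round 2: pos2(id60) recv 75: fwd; pos0(id75) recv 99: fwd; pos1(id24) recv 79: fwd
Round 3: pos3(id99) recv 75: drop; pos1(id24) recv 99: fwd; pos2(id60) recv 79: fwd
After round 3: 2 messages still in flight

Answer: 2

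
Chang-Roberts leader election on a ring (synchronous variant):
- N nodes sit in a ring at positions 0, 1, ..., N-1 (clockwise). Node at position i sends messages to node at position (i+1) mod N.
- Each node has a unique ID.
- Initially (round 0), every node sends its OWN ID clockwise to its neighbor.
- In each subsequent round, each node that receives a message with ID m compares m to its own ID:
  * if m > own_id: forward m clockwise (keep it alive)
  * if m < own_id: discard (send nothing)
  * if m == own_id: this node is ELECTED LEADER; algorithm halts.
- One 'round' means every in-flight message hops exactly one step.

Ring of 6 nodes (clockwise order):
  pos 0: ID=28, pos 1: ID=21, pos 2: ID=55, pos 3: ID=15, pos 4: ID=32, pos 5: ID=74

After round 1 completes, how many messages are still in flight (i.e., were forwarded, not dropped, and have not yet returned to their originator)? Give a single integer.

Answer: 3

Derivation:
Round 1: pos1(id21) recv 28: fwd; pos2(id55) recv 21: drop; pos3(id15) recv 55: fwd; pos4(id32) recv 15: drop; pos5(id74) recv 32: drop; pos0(id28) recv 74: fwd
After round 1: 3 messages still in flight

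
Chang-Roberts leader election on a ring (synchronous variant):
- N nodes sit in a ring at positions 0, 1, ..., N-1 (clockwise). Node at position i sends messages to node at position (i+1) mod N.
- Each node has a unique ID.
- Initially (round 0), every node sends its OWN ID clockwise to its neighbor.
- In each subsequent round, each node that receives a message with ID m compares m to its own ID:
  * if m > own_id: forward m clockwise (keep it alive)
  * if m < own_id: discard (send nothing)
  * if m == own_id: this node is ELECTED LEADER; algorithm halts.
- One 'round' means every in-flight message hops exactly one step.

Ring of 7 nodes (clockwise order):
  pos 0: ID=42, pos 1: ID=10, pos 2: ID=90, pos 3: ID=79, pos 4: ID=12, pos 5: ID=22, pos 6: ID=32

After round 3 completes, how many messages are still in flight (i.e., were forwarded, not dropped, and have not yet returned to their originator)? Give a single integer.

Round 1: pos1(id10) recv 42: fwd; pos2(id90) recv 10: drop; pos3(id79) recv 90: fwd; pos4(id12) recv 79: fwd; pos5(id22) recv 12: drop; pos6(id32) recv 22: drop; pos0(id42) recv 32: drop
Round 2: pos2(id90) recv 42: drop; pos4(id12) recv 90: fwd; pos5(id22) recv 79: fwd
Round 3: pos5(id22) recv 90: fwd; pos6(id32) recv 79: fwd
After round 3: 2 messages still in flight

Answer: 2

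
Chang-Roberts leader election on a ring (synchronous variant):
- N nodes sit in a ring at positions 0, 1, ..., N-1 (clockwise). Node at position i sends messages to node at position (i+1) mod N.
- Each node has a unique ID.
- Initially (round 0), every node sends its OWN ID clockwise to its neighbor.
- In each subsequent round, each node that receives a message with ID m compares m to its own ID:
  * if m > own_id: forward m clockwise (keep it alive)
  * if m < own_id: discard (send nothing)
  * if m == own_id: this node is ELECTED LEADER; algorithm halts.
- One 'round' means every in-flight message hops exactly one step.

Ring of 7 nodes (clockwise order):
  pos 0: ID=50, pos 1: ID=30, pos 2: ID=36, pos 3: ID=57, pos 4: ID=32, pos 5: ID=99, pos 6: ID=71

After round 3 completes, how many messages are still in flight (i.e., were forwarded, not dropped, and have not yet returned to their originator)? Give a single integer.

Answer: 2

Derivation:
Round 1: pos1(id30) recv 50: fwd; pos2(id36) recv 30: drop; pos3(id57) recv 36: drop; pos4(id32) recv 57: fwd; pos5(id99) recv 32: drop; pos6(id71) recv 99: fwd; pos0(id50) recv 71: fwd
Round 2: pos2(id36) recv 50: fwd; pos5(id99) recv 57: drop; pos0(id50) recv 99: fwd; pos1(id30) recv 71: fwd
Round 3: pos3(id57) recv 50: drop; pos1(id30) recv 99: fwd; pos2(id36) recv 71: fwd
After round 3: 2 messages still in flight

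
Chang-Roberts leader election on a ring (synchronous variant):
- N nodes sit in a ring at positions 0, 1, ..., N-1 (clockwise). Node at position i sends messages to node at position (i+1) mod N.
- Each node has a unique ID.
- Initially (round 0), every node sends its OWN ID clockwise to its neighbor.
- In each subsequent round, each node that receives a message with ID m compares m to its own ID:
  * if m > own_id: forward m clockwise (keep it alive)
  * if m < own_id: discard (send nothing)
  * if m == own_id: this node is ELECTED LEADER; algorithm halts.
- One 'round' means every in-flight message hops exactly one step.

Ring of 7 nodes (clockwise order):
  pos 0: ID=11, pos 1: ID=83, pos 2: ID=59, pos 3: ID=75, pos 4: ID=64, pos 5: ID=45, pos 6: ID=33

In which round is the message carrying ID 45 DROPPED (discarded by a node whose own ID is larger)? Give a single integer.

Round 1: pos1(id83) recv 11: drop; pos2(id59) recv 83: fwd; pos3(id75) recv 59: drop; pos4(id64) recv 75: fwd; pos5(id45) recv 64: fwd; pos6(id33) recv 45: fwd; pos0(id11) recv 33: fwd
Round 2: pos3(id75) recv 83: fwd; pos5(id45) recv 75: fwd; pos6(id33) recv 64: fwd; pos0(id11) recv 45: fwd; pos1(id83) recv 33: drop
Round 3: pos4(id64) recv 83: fwd; pos6(id33) recv 75: fwd; pos0(id11) recv 64: fwd; pos1(id83) recv 45: drop
Round 4: pos5(id45) recv 83: fwd; pos0(id11) recv 75: fwd; pos1(id83) recv 64: drop
Round 5: pos6(id33) recv 83: fwd; pos1(id83) recv 75: drop
Round 6: pos0(id11) recv 83: fwd
Round 7: pos1(id83) recv 83: ELECTED
Message ID 45 originates at pos 5; dropped at pos 1 in round 3

Answer: 3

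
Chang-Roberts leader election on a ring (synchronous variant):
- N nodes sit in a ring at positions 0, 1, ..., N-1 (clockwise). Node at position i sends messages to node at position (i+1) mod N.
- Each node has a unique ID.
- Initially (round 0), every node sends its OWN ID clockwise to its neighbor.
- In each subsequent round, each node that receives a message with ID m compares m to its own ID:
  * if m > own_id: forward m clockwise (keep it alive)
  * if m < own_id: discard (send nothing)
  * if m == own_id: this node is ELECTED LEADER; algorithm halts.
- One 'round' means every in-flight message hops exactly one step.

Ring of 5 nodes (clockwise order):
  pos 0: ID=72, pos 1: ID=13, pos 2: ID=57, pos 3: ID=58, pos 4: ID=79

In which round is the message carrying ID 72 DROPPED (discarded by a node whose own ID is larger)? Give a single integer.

Round 1: pos1(id13) recv 72: fwd; pos2(id57) recv 13: drop; pos3(id58) recv 57: drop; pos4(id79) recv 58: drop; pos0(id72) recv 79: fwd
Round 2: pos2(id57) recv 72: fwd; pos1(id13) recv 79: fwd
Round 3: pos3(id58) recv 72: fwd; pos2(id57) recv 79: fwd
Round 4: pos4(id79) recv 72: drop; pos3(id58) recv 79: fwd
Round 5: pos4(id79) recv 79: ELECTED
Message ID 72 originates at pos 0; dropped at pos 4 in round 4

Answer: 4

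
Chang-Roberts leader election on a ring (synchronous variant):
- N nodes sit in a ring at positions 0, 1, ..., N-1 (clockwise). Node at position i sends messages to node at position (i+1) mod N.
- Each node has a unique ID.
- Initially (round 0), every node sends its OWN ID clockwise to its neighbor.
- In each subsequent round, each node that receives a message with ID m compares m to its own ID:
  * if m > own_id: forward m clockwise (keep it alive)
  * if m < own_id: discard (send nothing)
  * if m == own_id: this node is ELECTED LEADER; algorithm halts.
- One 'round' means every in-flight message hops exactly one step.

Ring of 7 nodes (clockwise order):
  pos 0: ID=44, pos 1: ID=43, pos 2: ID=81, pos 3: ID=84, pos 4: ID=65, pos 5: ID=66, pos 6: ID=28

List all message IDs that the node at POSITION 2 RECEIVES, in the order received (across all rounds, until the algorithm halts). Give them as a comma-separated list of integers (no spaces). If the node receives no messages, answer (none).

Round 1: pos1(id43) recv 44: fwd; pos2(id81) recv 43: drop; pos3(id84) recv 81: drop; pos4(id65) recv 84: fwd; pos5(id66) recv 65: drop; pos6(id28) recv 66: fwd; pos0(id44) recv 28: drop
Round 2: pos2(id81) recv 44: drop; pos5(id66) recv 84: fwd; pos0(id44) recv 66: fwd
Round 3: pos6(id28) recv 84: fwd; pos1(id43) recv 66: fwd
Round 4: pos0(id44) recv 84: fwd; pos2(id81) recv 66: drop
Round 5: pos1(id43) recv 84: fwd
Round 6: pos2(id81) recv 84: fwd
Round 7: pos3(id84) recv 84: ELECTED

Answer: 43,44,66,84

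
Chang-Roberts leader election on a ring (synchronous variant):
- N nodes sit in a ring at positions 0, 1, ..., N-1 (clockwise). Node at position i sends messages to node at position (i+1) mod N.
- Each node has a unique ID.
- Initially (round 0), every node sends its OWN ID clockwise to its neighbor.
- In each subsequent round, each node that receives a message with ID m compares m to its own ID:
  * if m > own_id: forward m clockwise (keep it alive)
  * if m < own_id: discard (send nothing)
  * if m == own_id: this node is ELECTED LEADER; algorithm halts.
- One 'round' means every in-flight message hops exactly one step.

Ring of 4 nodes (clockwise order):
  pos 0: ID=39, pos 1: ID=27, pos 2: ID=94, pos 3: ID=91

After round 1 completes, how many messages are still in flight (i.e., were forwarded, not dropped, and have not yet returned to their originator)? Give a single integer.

Round 1: pos1(id27) recv 39: fwd; pos2(id94) recv 27: drop; pos3(id91) recv 94: fwd; pos0(id39) recv 91: fwd
After round 1: 3 messages still in flight

Answer: 3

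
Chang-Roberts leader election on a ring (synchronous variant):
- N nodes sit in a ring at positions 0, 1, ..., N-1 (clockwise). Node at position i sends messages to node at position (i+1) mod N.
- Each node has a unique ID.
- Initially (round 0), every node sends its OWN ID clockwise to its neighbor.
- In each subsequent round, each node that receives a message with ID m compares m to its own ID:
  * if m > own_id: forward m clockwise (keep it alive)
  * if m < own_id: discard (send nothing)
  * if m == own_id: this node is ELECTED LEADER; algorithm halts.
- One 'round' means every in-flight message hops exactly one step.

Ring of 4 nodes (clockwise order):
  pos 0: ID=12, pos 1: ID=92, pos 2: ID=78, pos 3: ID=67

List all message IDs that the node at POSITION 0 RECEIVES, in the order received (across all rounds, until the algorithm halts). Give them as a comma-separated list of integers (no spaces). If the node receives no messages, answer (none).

Round 1: pos1(id92) recv 12: drop; pos2(id78) recv 92: fwd; pos3(id67) recv 78: fwd; pos0(id12) recv 67: fwd
Round 2: pos3(id67) recv 92: fwd; pos0(id12) recv 78: fwd; pos1(id92) recv 67: drop
Round 3: pos0(id12) recv 92: fwd; pos1(id92) recv 78: drop
Round 4: pos1(id92) recv 92: ELECTED

Answer: 67,78,92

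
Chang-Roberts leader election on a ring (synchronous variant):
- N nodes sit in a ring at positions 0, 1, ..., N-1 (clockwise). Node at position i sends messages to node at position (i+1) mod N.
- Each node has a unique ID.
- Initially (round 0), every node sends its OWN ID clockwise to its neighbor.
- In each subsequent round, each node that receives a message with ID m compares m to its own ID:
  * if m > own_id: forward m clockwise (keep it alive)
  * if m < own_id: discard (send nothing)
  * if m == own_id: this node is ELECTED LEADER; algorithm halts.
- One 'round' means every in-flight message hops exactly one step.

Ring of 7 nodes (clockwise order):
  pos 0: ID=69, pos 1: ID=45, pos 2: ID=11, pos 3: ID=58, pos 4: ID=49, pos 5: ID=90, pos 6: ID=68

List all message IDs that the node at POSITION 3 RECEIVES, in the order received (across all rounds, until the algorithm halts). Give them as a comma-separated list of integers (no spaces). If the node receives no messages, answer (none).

Answer: 11,45,69,90

Derivation:
Round 1: pos1(id45) recv 69: fwd; pos2(id11) recv 45: fwd; pos3(id58) recv 11: drop; pos4(id49) recv 58: fwd; pos5(id90) recv 49: drop; pos6(id68) recv 90: fwd; pos0(id69) recv 68: drop
Round 2: pos2(id11) recv 69: fwd; pos3(id58) recv 45: drop; pos5(id90) recv 58: drop; pos0(id69) recv 90: fwd
Round 3: pos3(id58) recv 69: fwd; pos1(id45) recv 90: fwd
Round 4: pos4(id49) recv 69: fwd; pos2(id11) recv 90: fwd
Round 5: pos5(id90) recv 69: drop; pos3(id58) recv 90: fwd
Round 6: pos4(id49) recv 90: fwd
Round 7: pos5(id90) recv 90: ELECTED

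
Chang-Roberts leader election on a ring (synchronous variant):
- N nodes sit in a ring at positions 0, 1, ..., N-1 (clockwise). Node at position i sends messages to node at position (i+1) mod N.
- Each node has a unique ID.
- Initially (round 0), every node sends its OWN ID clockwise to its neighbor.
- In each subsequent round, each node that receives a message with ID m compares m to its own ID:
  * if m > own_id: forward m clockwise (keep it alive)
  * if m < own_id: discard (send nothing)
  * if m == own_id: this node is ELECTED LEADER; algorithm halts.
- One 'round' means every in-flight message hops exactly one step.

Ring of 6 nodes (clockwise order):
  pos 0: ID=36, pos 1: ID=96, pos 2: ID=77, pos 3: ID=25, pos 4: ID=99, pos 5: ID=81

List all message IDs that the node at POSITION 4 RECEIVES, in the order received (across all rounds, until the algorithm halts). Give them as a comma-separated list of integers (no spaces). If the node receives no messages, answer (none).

Answer: 25,77,96,99

Derivation:
Round 1: pos1(id96) recv 36: drop; pos2(id77) recv 96: fwd; pos3(id25) recv 77: fwd; pos4(id99) recv 25: drop; pos5(id81) recv 99: fwd; pos0(id36) recv 81: fwd
Round 2: pos3(id25) recv 96: fwd; pos4(id99) recv 77: drop; pos0(id36) recv 99: fwd; pos1(id96) recv 81: drop
Round 3: pos4(id99) recv 96: drop; pos1(id96) recv 99: fwd
Round 4: pos2(id77) recv 99: fwd
Round 5: pos3(id25) recv 99: fwd
Round 6: pos4(id99) recv 99: ELECTED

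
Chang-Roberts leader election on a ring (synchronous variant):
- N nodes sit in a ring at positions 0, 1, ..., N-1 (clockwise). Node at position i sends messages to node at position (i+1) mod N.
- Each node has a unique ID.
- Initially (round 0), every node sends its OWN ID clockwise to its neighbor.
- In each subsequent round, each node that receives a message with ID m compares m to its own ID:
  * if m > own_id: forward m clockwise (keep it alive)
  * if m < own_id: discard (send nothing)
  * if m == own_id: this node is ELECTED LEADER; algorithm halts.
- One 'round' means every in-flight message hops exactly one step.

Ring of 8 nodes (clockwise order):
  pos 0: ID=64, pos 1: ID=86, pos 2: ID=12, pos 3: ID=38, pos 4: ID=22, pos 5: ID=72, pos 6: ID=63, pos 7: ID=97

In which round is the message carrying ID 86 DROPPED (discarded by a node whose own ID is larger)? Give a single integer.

Answer: 6

Derivation:
Round 1: pos1(id86) recv 64: drop; pos2(id12) recv 86: fwd; pos3(id38) recv 12: drop; pos4(id22) recv 38: fwd; pos5(id72) recv 22: drop; pos6(id63) recv 72: fwd; pos7(id97) recv 63: drop; pos0(id64) recv 97: fwd
Round 2: pos3(id38) recv 86: fwd; pos5(id72) recv 38: drop; pos7(id97) recv 72: drop; pos1(id86) recv 97: fwd
Round 3: pos4(id22) recv 86: fwd; pos2(id12) recv 97: fwd
Round 4: pos5(id72) recv 86: fwd; pos3(id38) recv 97: fwd
Round 5: pos6(id63) recv 86: fwd; pos4(id22) recv 97: fwd
Round 6: pos7(id97) recv 86: drop; pos5(id72) recv 97: fwd
Round 7: pos6(id63) recv 97: fwd
Round 8: pos7(id97) recv 97: ELECTED
Message ID 86 originates at pos 1; dropped at pos 7 in round 6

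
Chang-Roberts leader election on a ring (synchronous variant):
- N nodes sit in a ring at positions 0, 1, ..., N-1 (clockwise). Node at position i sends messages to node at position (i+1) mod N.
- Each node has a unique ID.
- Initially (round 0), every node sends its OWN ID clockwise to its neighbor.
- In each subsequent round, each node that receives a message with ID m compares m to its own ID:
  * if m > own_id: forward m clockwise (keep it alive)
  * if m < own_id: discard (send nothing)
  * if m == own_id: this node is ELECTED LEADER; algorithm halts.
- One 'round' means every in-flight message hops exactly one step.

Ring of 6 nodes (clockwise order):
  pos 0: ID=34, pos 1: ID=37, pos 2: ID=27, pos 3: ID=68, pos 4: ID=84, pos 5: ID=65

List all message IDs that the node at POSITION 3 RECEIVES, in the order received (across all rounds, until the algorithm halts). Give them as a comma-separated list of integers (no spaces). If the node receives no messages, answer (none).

Round 1: pos1(id37) recv 34: drop; pos2(id27) recv 37: fwd; pos3(id68) recv 27: drop; pos4(id84) recv 68: drop; pos5(id65) recv 84: fwd; pos0(id34) recv 65: fwd
Round 2: pos3(id68) recv 37: drop; pos0(id34) recv 84: fwd; pos1(id37) recv 65: fwd
Round 3: pos1(id37) recv 84: fwd; pos2(id27) recv 65: fwd
Round 4: pos2(id27) recv 84: fwd; pos3(id68) recv 65: drop
Round 5: pos3(id68) recv 84: fwd
Round 6: pos4(id84) recv 84: ELECTED

Answer: 27,37,65,84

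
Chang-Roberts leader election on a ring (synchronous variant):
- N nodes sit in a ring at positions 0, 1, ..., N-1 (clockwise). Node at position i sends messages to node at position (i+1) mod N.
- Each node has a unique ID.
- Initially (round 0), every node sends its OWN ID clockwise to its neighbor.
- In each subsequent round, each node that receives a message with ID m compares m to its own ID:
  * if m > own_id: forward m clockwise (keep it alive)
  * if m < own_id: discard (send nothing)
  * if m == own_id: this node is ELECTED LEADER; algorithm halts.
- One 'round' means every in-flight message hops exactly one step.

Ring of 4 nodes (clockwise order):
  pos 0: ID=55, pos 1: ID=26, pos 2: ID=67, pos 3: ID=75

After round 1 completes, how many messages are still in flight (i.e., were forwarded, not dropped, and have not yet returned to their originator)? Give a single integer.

Answer: 2

Derivation:
Round 1: pos1(id26) recv 55: fwd; pos2(id67) recv 26: drop; pos3(id75) recv 67: drop; pos0(id55) recv 75: fwd
After round 1: 2 messages still in flight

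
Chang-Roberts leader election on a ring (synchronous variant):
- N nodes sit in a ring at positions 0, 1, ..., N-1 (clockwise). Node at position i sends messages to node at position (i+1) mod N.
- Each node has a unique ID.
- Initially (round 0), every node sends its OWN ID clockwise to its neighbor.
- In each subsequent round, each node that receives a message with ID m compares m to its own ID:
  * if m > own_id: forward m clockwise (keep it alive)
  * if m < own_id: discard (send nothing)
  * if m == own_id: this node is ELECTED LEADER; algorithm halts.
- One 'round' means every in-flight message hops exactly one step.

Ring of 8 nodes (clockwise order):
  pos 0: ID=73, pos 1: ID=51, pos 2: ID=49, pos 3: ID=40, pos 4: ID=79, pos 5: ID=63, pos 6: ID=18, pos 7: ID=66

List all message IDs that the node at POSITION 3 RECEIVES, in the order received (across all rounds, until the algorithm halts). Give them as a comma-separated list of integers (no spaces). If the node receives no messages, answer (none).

Answer: 49,51,73,79

Derivation:
Round 1: pos1(id51) recv 73: fwd; pos2(id49) recv 51: fwd; pos3(id40) recv 49: fwd; pos4(id79) recv 40: drop; pos5(id63) recv 79: fwd; pos6(id18) recv 63: fwd; pos7(id66) recv 18: drop; pos0(id73) recv 66: drop
Round 2: pos2(id49) recv 73: fwd; pos3(id40) recv 51: fwd; pos4(id79) recv 49: drop; pos6(id18) recv 79: fwd; pos7(id66) recv 63: drop
Round 3: pos3(id40) recv 73: fwd; pos4(id79) recv 51: drop; pos7(id66) recv 79: fwd
Round 4: pos4(id79) recv 73: drop; pos0(id73) recv 79: fwd
Round 5: pos1(id51) recv 79: fwd
Round 6: pos2(id49) recv 79: fwd
Round 7: pos3(id40) recv 79: fwd
Round 8: pos4(id79) recv 79: ELECTED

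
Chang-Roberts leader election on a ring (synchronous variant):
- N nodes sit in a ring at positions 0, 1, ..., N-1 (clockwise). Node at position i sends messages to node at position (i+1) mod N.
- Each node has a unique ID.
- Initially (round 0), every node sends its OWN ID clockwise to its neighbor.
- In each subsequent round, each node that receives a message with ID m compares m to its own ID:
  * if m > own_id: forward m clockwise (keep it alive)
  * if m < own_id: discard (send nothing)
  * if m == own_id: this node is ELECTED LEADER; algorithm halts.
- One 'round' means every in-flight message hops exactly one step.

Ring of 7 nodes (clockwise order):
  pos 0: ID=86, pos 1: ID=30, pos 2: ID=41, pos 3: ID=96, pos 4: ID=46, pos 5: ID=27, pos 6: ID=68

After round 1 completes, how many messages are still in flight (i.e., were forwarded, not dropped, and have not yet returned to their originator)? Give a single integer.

Answer: 3

Derivation:
Round 1: pos1(id30) recv 86: fwd; pos2(id41) recv 30: drop; pos3(id96) recv 41: drop; pos4(id46) recv 96: fwd; pos5(id27) recv 46: fwd; pos6(id68) recv 27: drop; pos0(id86) recv 68: drop
After round 1: 3 messages still in flight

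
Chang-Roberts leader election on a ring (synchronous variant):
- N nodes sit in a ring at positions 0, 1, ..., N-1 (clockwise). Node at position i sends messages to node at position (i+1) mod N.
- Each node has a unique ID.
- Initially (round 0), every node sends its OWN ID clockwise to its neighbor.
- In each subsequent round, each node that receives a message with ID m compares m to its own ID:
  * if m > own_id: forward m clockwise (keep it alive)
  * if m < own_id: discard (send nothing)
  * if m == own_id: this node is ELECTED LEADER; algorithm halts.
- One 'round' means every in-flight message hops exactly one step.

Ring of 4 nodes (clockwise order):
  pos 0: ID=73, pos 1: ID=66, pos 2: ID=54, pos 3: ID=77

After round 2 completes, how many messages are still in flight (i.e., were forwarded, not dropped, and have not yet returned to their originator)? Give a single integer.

Answer: 2

Derivation:
Round 1: pos1(id66) recv 73: fwd; pos2(id54) recv 66: fwd; pos3(id77) recv 54: drop; pos0(id73) recv 77: fwd
Round 2: pos2(id54) recv 73: fwd; pos3(id77) recv 66: drop; pos1(id66) recv 77: fwd
After round 2: 2 messages still in flight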